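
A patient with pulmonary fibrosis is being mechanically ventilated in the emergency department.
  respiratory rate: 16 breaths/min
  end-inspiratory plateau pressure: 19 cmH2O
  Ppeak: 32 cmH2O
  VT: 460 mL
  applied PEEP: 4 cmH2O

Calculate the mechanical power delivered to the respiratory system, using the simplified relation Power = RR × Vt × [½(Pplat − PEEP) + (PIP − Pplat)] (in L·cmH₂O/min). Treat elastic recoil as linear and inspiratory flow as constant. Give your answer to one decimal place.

Per-breath work = Vt × [½(Pplat−PEEP) + (PIP−Pplat)] = 0.460 × [0.5×15.0 + 13.0] = 0.460 × 20.5 = 9.43 L·cmH2O.
Power = 16 × 9.43 = 150.88 L·cmH2O/min.

150.9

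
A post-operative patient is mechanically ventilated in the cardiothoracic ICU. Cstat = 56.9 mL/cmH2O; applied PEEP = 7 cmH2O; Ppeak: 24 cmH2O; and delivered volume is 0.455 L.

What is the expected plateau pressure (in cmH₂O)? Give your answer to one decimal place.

Pplat = PEEP + Vt / Cstat = 7 + 455 / 56.9 = 7 + 7.996 = 14.996 cmH2O.

15.0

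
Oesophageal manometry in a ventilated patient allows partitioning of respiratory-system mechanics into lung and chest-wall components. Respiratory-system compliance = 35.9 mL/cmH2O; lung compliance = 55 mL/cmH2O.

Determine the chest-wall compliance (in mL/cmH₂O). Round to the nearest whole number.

1/Ccw = 1/Crs − 1/CL.
1/Ccw = 1/35.9 − 1/55 = 0.009673.
Ccw = 103.38 mL/cmH2O.

103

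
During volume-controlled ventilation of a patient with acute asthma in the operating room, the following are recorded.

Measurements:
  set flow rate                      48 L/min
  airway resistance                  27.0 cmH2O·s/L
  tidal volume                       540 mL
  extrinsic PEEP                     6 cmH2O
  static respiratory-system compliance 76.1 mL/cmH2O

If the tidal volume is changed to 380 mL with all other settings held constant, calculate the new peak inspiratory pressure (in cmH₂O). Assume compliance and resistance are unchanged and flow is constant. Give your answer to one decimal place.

32.6

Flow: 48 L/min ÷ 60 = 0.8 L/s.
PIP = Vt/C + R·V̇ + PEEP (constant-flow equation of motion).
Only the elastic term changes: ΔPIP = ΔVt / C = (380 − 540) / 76.1 = -2.102 cmH2O.
Original PIP = 540/76.1 + 27.0×0.8 + 6 = 34.696 cmH2O; new PIP = 34.696 + (-2.102) = 32.594 cmH2O.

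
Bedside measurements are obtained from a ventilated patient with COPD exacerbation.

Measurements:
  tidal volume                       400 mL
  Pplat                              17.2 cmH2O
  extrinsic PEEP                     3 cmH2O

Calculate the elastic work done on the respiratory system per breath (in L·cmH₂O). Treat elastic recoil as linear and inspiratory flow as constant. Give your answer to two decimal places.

Elastic work ≈ ½ × (Pplat − PEEP) × Vt = 0.5 × (17.2 − 3) × 0.400 L = 0.5 × 14.2 × 0.400 = 2.84 L·cmH2O.

2.84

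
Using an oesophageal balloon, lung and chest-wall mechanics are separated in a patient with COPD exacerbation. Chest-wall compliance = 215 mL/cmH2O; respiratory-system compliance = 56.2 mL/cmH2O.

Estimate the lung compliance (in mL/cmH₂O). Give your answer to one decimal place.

76.1

1/CL = 1/Crs − 1/Ccw.
1/CL = 1/56.2 − 1/215 = 0.01314.
CL = 76.104 mL/cmH2O.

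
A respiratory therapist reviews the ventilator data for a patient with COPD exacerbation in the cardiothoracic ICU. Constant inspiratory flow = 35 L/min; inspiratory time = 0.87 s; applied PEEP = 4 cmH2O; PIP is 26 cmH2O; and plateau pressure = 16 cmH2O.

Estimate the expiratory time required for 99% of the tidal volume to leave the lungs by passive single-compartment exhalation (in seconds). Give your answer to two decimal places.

Flow: 35 L/min ÷ 60 = 0.5833 L/s.
Vt = flow × Ti = 0.5833 L/s × 0.87 s × 1000 mL/L = 507.47 mL.
R = (PIP − Pplat)/V̇ = (26 − 16) / 0.5833 = 10.0/0.5833 = 17.144 cmH2O·s/L.
C = Vt/(Pplat − PEEP) = 507.47 / (16 − 4) = 507.47/12.0 = 42.289 mL/cmH2O.
τ = R × C = 17.144 × 0.04229 L/cmH2O = 0.725 s.
t = −τ·ln(1 − 0.99) = −0.725·ln(0.01) = 3.339 s.

3.34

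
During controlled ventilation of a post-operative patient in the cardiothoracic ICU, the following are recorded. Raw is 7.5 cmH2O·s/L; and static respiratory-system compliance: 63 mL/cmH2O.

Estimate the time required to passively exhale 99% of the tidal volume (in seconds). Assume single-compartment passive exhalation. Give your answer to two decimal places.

2.18

τ = R × C = 7.5 × 63 mL/cmH2O = 7.5 × 0.063 L/cmH2O = 0.4725 s.
Exhaled fraction f = 1 − e^(−t/τ) → t = −τ·ln(1 − f) = −0.4725·ln(0.01) = 2.176 s.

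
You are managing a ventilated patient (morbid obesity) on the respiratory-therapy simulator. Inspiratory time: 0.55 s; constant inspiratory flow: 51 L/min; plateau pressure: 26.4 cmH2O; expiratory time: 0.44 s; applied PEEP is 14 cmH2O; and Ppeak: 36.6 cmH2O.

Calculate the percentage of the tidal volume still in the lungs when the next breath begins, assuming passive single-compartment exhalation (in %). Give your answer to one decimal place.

37.8

Flow: 51 L/min ÷ 60 = 0.85 L/s.
Vt = flow × Ti = 0.85 L/s × 0.55 s × 1000 mL/L = 467.5 mL.
R = (PIP − Pplat)/V̇ = (36.6 − 26.4) / 0.85 = 10.2/0.85 = 12.0 cmH2O·s/L.
C = Vt/(Pplat − PEEP) = 467.5 / (26.4 − 14) = 467.5/12.4 = 37.702 mL/cmH2O.
τ = R × C = 12.0 × 0.0377 L/cmH2O = 0.4524 s.
Fraction remaining at end-expiration = e^(−Te/τ) = e^(−0.44/0.4524) = 0.3781 → 37.81%.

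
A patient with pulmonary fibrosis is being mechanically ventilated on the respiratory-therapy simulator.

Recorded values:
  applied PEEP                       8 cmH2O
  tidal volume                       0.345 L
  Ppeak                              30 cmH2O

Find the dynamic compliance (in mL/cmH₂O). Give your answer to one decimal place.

Dynamic compliance = Vt / (PIP − PEEP) = 345 / (30 − 8) = 345 / 22.0 = 15.682 mL/cmH2O.

15.7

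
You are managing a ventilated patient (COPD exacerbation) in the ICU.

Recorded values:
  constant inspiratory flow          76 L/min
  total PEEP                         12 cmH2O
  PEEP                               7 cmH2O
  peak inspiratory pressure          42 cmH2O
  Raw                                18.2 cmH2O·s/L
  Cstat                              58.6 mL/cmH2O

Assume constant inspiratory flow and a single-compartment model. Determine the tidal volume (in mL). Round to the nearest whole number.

407

Flow: 76 L/min ÷ 60 = 1.2667 L/s.
Total PEEP = 12 cmH2O (set 7 + intrinsic 5); this is the baseline alveolar pressure.
Equation of motion (constant flow): PIP = Vt/C + R·V̇ + PEEP.
Vt/C = PIP − R·V̇ − PEEP = 42 − 23.054 − 12 = 6.946 cmH2O.
Vt = C × 6.946 = 58.6 × 6.946 = 407.04 mL.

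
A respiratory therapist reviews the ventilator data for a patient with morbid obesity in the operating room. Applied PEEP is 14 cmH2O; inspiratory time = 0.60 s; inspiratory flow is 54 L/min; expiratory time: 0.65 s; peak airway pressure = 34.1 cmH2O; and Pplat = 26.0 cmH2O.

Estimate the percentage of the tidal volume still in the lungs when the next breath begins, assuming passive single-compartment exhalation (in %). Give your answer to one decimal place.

Flow: 54 L/min ÷ 60 = 0.9 L/s.
Vt = flow × Ti = 0.9 L/s × 0.60 s × 1000 mL/L = 540.0 mL.
R = (PIP − Pplat)/V̇ = (34.1 − 26.0) / 0.9 = 8.1/0.9 = 9.0 cmH2O·s/L.
C = Vt/(Pplat − PEEP) = 540.0 / (26.0 − 14) = 540.0/12.0 = 45.0 mL/cmH2O.
τ = R × C = 9.0 × 0.045 L/cmH2O = 0.405 s.
Fraction remaining at end-expiration = e^(−Te/τ) = e^(−0.65/0.405) = 0.2009 → 20.09%.

20.1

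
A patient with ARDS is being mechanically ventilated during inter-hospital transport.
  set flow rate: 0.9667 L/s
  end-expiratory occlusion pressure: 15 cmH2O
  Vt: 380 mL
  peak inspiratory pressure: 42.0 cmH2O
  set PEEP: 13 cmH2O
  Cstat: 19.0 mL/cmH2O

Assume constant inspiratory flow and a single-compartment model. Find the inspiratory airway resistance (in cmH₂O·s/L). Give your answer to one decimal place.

7.2

Total PEEP = 15 cmH2O (set 13 + intrinsic 2); this is the baseline alveolar pressure.
Equation of motion (constant flow): PIP = Vt/C + R·V̇ + PEEP.
R·V̇ = PIP − Vt/C − PEEP = 42.0 − 380/19.0 − 15 = 42.0 − 20.0 − 15 = 7.0 cmH2O.
R = 7.0 / 0.9667 = 7.241 cmH2O·s/L.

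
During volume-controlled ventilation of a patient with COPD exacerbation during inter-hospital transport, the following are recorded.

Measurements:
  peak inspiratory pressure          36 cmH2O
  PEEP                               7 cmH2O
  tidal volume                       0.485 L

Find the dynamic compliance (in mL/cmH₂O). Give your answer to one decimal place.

Dynamic compliance = Vt / (PIP − PEEP) = 485 / (36 − 7) = 485 / 29.0 = 16.724 mL/cmH2O.

16.7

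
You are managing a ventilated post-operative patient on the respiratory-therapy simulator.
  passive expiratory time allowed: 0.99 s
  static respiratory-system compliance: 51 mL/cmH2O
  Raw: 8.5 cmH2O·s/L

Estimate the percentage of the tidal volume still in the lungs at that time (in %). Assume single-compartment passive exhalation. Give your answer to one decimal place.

10.2

τ = R × C = 8.5 × 51 mL/cmH2O = 8.5 × 0.051 L/cmH2O = 0.4335 s.
Passive exhalation: V(t)/V₀ = e^(−t/τ) = e^(−0.99/0.4335) = 0.1019.
Fraction remaining = 0.1019 → 10.19%.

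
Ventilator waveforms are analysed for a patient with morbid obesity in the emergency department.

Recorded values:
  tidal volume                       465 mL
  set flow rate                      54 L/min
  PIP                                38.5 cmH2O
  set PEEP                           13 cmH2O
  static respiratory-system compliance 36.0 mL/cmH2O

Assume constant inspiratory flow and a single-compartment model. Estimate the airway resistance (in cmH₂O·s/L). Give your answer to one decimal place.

Flow: 54 L/min ÷ 60 = 0.9 L/s.
Equation of motion (constant flow): PIP = Vt/C + R·V̇ + PEEP.
R·V̇ = PIP − Vt/C − PEEP = 38.5 − 465/36.0 − 13 = 38.5 − 12.917 − 13 = 12.583 cmH2O.
R = 12.583 / 0.9 = 13.981 cmH2O·s/L.

14.0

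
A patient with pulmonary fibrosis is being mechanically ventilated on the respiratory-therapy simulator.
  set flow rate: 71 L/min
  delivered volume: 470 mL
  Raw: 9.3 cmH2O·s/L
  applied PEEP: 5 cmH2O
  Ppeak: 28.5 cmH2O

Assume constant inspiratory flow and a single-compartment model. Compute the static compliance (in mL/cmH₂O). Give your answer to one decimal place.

Flow: 71 L/min ÷ 60 = 1.1833 L/s.
Equation of motion (constant flow): PIP = Vt/C + R·V̇ + PEEP.
Vt/C = PIP − R·V̇ − PEEP = 28.5 − 9.3×1.1833 − 5 = 28.5 − 11.005 − 5 = 12.495 cmH2O.
C = Vt / 12.495 = 470 / 12.495 = 37.615 mL/cmH2O.

37.6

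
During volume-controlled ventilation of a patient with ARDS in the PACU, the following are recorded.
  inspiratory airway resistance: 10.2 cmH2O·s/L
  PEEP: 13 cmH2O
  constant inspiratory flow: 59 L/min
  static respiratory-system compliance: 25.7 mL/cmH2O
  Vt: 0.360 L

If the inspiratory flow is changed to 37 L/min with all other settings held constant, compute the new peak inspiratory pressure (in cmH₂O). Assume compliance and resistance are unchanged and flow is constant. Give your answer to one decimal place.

Flow: 59 L/min ÷ 60 = 0.9833 L/s.
New flow: 37 L/min ÷ 60 = 0.6167 L/s.
PIP = Vt/C + R·V̇ + PEEP (constant-flow equation of motion).
Only the resistive term changes: ΔPIP = R × ΔV̇ = 10.2 × (0.6167 − 0.9833) = 10.2 × -0.3666 = -3.739 cmH2O.
Original PIP = 360/25.7 + 10.2×0.9833 + 13 = 37.037 cmH2O; new PIP = 37.037 + (-3.739) = 33.298 cmH2O.

33.3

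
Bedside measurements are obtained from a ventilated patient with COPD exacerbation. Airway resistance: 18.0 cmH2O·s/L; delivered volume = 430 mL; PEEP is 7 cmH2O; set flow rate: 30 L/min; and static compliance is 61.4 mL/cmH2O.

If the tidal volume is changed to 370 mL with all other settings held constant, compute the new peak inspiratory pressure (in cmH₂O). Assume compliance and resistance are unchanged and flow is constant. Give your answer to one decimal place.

Flow: 30 L/min ÷ 60 = 0.5 L/s.
PIP = Vt/C + R·V̇ + PEEP (constant-flow equation of motion).
Only the elastic term changes: ΔPIP = ΔVt / C = (370 − 430) / 61.4 = -0.9772 cmH2O.
Original PIP = 430/61.4 + 18.0×0.5 + 7 = 23.003 cmH2O; new PIP = 23.003 + (-0.9772) = 22.026 cmH2O.

22.0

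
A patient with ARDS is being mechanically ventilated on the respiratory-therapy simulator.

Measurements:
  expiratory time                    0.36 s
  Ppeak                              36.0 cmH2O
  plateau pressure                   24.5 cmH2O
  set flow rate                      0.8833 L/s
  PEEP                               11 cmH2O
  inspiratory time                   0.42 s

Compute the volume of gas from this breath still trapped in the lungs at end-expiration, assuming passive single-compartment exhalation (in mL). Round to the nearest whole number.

Vt = flow × Ti = 0.8833 L/s × 0.42 s × 1000 mL/L = 370.99 mL.
R = (PIP − Pplat)/V̇ = (36.0 − 24.5) / 0.8833 = 11.5/0.8833 = 13.019 cmH2O·s/L.
C = Vt/(Pplat − PEEP) = 370.99 / (24.5 − 11) = 370.99/13.5 = 27.481 mL/cmH2O.
τ = R × C = 13.019 × 0.02748 L/cmH2O = 0.3578 s.
Fraction remaining = e^(−Te/τ) = e^(−0.36/0.3578) = 0.3656.
Trapped volume = 370.99 × 0.3656 = 135.63 mL.

136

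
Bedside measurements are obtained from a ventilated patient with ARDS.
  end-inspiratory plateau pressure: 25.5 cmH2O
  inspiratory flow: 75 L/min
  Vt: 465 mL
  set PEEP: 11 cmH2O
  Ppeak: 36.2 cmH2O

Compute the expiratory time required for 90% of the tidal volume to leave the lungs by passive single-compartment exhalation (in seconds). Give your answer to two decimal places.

0.63

Flow: 75 L/min ÷ 60 = 1.25 L/s.
R = (PIP − Pplat)/V̇ = (36.2 − 25.5) / 1.25 = 10.7/1.25 = 8.56 cmH2O·s/L.
C = Vt/(Pplat − PEEP) = 465.0 / (25.5 − 11) = 465.0/14.5 = 32.069 mL/cmH2O.
τ = R × C = 8.56 × 0.03207 L/cmH2O = 0.2745 s.
t = −τ·ln(1 − 0.90) = −0.2745·ln(0.1) = 0.6321 s.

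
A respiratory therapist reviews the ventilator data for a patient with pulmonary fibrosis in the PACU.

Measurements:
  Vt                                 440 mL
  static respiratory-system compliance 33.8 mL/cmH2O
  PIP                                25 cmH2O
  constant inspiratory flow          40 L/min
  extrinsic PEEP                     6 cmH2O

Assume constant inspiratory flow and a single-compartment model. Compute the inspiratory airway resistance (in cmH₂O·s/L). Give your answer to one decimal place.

9.0

Flow: 40 L/min ÷ 60 = 0.6667 L/s.
Equation of motion (constant flow): PIP = Vt/C + R·V̇ + PEEP.
R·V̇ = PIP − Vt/C − PEEP = 25 − 440/33.8 − 6 = 25 − 13.018 − 6 = 5.982 cmH2O.
R = 5.982 / 0.6667 = 8.973 cmH2O·s/L.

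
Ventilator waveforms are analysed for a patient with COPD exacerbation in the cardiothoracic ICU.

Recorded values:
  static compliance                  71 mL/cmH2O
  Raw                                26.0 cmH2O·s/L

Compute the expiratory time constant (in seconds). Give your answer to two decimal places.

1.85

τ = R × C = 26.0 × 71 mL/cmH2O = 26.0 × 0.071 L/cmH2O = 1.846 s.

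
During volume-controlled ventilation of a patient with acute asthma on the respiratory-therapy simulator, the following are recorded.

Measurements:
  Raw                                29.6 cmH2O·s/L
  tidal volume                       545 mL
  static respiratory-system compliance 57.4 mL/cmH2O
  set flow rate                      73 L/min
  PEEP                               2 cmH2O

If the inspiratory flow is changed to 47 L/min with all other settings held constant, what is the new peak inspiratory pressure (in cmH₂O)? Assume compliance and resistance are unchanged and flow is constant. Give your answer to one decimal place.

Flow: 73 L/min ÷ 60 = 1.2167 L/s.
New flow: 47 L/min ÷ 60 = 0.7833 L/s.
PIP = Vt/C + R·V̇ + PEEP (constant-flow equation of motion).
Only the resistive term changes: ΔPIP = R × ΔV̇ = 29.6 × (0.7833 − 1.2167) = 29.6 × -0.4334 = -12.829 cmH2O.
Original PIP = 545/57.4 + 29.6×1.2167 + 2 = 47.509 cmH2O; new PIP = 47.509 + (-12.829) = 34.68 cmH2O.

34.7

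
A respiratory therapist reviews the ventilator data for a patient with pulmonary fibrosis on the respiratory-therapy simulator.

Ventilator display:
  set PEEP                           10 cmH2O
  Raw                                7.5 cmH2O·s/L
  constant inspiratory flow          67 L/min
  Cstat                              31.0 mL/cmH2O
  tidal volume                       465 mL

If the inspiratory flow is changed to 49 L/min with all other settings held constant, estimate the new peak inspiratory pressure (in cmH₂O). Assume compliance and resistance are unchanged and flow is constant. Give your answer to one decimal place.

31.1

Flow: 67 L/min ÷ 60 = 1.1167 L/s.
New flow: 49 L/min ÷ 60 = 0.8167 L/s.
PIP = Vt/C + R·V̇ + PEEP (constant-flow equation of motion).
Only the resistive term changes: ΔPIP = R × ΔV̇ = 7.5 × (0.8167 − 1.1167) = 7.5 × -0.3 = -2.25 cmH2O.
Original PIP = 465/31.0 + 7.5×1.1167 + 10 = 33.375 cmH2O; new PIP = 33.375 + (-2.25) = 31.125 cmH2O.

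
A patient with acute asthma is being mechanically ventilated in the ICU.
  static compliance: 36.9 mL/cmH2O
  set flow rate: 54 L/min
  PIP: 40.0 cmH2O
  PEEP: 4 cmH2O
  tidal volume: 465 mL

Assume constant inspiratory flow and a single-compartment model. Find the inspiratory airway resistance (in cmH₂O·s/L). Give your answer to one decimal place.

Flow: 54 L/min ÷ 60 = 0.9 L/s.
Equation of motion (constant flow): PIP = Vt/C + R·V̇ + PEEP.
R·V̇ = PIP − Vt/C − PEEP = 40.0 − 465/36.9 − 4 = 40.0 − 12.602 − 4 = 23.398 cmH2O.
R = 23.398 / 0.9 = 25.998 cmH2O·s/L.

26.0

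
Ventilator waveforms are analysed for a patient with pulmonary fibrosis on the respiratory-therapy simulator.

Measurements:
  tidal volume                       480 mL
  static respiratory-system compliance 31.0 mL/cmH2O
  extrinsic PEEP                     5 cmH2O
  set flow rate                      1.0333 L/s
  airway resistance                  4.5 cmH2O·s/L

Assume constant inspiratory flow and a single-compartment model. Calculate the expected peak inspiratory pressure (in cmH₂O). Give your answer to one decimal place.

Equation of motion (constant flow): PIP = Vt/C + R·V̇ + PEEP.
PIP = 480/31.0 + 4.5×1.0333 + 5 = 15.484 + 4.65 + 5 = 25.134 cmH2O.

25.1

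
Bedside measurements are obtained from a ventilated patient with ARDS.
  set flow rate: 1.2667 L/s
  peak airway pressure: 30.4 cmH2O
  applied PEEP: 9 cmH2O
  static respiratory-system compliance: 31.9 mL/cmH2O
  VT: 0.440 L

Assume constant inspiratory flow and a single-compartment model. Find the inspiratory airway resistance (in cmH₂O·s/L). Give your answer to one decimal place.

6.0

Equation of motion (constant flow): PIP = Vt/C + R·V̇ + PEEP.
R·V̇ = PIP − Vt/C − PEEP = 30.4 − 440/31.9 − 9 = 30.4 − 13.793 − 9 = 7.607 cmH2O.
R = 7.607 / 1.2667 = 6.005 cmH2O·s/L.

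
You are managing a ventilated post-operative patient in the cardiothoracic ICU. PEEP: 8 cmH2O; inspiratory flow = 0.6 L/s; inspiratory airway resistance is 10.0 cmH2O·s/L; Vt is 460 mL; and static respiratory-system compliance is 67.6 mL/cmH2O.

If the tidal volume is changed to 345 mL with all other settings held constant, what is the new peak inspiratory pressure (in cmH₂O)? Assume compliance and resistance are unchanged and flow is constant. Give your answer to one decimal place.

19.1

PIP = Vt/C + R·V̇ + PEEP (constant-flow equation of motion).
Only the elastic term changes: ΔPIP = ΔVt / C = (345 − 460) / 67.6 = -1.701 cmH2O.
Original PIP = 460/67.6 + 10.0×0.6 + 8 = 20.805 cmH2O; new PIP = 20.805 + (-1.701) = 19.104 cmH2O.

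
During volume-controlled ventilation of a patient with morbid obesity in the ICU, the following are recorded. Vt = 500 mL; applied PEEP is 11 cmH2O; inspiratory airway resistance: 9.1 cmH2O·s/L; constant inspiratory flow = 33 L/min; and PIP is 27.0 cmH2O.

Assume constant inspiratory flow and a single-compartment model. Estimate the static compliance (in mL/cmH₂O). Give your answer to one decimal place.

45.5

Flow: 33 L/min ÷ 60 = 0.55 L/s.
Equation of motion (constant flow): PIP = Vt/C + R·V̇ + PEEP.
Vt/C = PIP − R·V̇ − PEEP = 27.0 − 9.1×0.55 − 11 = 27.0 − 5.005 − 11 = 10.995 cmH2O.
C = Vt / 10.995 = 500 / 10.995 = 45.475 mL/cmH2O.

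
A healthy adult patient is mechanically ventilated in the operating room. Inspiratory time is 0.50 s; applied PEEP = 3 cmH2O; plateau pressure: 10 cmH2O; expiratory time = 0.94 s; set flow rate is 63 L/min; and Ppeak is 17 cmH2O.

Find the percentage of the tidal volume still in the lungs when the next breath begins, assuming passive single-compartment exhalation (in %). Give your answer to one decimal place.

15.3

Flow: 63 L/min ÷ 60 = 1.05 L/s.
Vt = flow × Ti = 1.05 L/s × 0.50 s × 1000 mL/L = 525.0 mL.
R = (PIP − Pplat)/V̇ = (17 − 10) / 1.05 = 7.0/1.05 = 6.667 cmH2O·s/L.
C = Vt/(Pplat − PEEP) = 525.0 / (10 − 3) = 525.0/7.0 = 75.0 mL/cmH2O.
τ = R × C = 6.667 × 0.075 L/cmH2O = 0.5 s.
Fraction remaining at end-expiration = e^(−Te/τ) = e^(−0.94/0.5) = 0.1526 → 15.26%.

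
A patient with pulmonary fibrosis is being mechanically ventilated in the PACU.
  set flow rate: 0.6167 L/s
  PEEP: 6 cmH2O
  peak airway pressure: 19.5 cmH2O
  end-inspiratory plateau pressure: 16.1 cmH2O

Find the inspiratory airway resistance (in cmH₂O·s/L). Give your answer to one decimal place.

Raw = (PIP − Pplat) / flow = (19.5 − 16.1) / 0.6167 = 3.4 / 0.6167 = 5.513 cmH2O·s/L.

5.5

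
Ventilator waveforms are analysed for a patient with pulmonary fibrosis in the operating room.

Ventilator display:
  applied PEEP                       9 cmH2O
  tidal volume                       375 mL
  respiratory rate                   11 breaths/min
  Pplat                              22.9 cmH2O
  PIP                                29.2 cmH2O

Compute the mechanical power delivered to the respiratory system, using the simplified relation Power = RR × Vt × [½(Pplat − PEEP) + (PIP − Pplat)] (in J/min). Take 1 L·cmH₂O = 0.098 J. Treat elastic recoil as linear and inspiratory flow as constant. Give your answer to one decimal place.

Per-breath work = Vt × [½(Pplat−PEEP) + (PIP−Pplat)] = 0.375 × [0.5×13.9 + 6.3] = 0.375 × 13.25 = 4.969 L·cmH2O.
Power = 11 × 4.969 = 54.659 L·cmH2O/min.
× 0.098 J/(L·cmH2O) → 5.357 J/min.

5.4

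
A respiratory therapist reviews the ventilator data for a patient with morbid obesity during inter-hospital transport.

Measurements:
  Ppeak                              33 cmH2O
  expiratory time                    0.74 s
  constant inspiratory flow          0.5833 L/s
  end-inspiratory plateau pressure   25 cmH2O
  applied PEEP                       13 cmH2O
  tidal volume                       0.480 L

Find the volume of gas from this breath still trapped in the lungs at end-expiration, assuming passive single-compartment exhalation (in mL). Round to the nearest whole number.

125

R = (PIP − Pplat)/V̇ = (33 − 25) / 0.5833 = 8.0/0.5833 = 13.715 cmH2O·s/L.
C = Vt/(Pplat − PEEP) = 480.0 / (25 − 13) = 480.0/12.0 = 40.0 mL/cmH2O.
τ = R × C = 13.715 × 0.04 L/cmH2O = 0.5486 s.
Fraction remaining = e^(−Te/τ) = e^(−0.74/0.5486) = 0.2595.
Trapped volume = 480.0 × 0.2595 = 124.56 mL.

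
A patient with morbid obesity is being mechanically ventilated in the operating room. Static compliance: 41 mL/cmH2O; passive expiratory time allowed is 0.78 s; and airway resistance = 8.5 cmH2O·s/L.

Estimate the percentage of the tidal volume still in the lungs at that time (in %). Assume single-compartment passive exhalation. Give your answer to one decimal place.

10.7

τ = R × C = 8.5 × 41 mL/cmH2O = 8.5 × 0.041 L/cmH2O = 0.3485 s.
Passive exhalation: V(t)/V₀ = e^(−t/τ) = e^(−0.78/0.3485) = 0.1067.
Fraction remaining = 0.1067 → 10.67%.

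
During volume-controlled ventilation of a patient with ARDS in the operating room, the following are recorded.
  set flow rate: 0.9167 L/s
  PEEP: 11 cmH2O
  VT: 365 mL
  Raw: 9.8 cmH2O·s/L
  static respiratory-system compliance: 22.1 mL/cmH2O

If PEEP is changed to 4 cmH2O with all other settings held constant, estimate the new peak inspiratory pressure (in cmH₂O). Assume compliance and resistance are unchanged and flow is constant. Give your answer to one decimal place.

PIP = Vt/C + R·V̇ + PEEP (constant-flow equation of motion).
Only the baseline term changes: ΔPIP = ΔPEEP = 4 − 11 = -7.0 cmH2O.
Original PIP = 365/22.1 + 9.8×0.9167 + 11 = 36.499 cmH2O; new PIP = 36.499 + (-7.0) = 29.499 cmH2O.

29.5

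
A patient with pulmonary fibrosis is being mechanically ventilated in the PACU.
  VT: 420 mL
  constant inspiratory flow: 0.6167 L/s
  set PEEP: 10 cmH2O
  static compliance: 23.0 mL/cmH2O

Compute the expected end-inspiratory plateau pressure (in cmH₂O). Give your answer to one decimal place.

28.3

Pplat = PEEP + Vt / Cstat = 10 + 420 / 23.0 = 10 + 18.261 = 28.261 cmH2O.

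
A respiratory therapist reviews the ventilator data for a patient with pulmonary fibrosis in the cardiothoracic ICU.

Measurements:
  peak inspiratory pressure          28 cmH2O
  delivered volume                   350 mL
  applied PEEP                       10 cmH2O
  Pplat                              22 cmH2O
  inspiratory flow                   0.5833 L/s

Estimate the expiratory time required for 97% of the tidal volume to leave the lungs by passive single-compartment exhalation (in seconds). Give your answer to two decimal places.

R = (PIP − Pplat)/V̇ = (28 − 22) / 0.5833 = 6.0/0.5833 = 10.286 cmH2O·s/L.
C = Vt/(Pplat − PEEP) = 350.0 / (22 − 10) = 350.0/12.0 = 29.167 mL/cmH2O.
τ = R × C = 10.286 × 0.02917 L/cmH2O = 0.3 s.
t = −τ·ln(1 − 0.97) = −0.3·ln(0.03) = 1.052 s.

1.05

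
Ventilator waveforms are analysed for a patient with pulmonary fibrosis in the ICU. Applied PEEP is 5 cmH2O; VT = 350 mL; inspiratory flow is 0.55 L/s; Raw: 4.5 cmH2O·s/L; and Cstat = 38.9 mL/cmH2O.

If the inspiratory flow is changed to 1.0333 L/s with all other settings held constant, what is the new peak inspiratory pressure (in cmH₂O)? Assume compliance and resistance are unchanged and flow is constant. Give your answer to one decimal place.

PIP = Vt/C + R·V̇ + PEEP (constant-flow equation of motion).
Only the resistive term changes: ΔPIP = R × ΔV̇ = 4.5 × (1.0333 − 0.55) = 4.5 × 0.4833 = 2.175 cmH2O.
Original PIP = 350/38.9 + 4.5×0.55 + 5 = 16.472 cmH2O; new PIP = 16.472 + (2.175) = 18.647 cmH2O.

18.6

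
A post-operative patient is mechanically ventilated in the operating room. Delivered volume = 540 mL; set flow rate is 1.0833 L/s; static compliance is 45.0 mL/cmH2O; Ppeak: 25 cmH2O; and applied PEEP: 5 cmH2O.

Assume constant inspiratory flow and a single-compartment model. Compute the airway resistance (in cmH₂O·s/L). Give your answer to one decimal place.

7.4

Equation of motion (constant flow): PIP = Vt/C + R·V̇ + PEEP.
R·V̇ = PIP − Vt/C − PEEP = 25 − 540/45.0 − 5 = 25 − 12.0 − 5 = 8.0 cmH2O.
R = 8.0 / 1.0833 = 7.385 cmH2O·s/L.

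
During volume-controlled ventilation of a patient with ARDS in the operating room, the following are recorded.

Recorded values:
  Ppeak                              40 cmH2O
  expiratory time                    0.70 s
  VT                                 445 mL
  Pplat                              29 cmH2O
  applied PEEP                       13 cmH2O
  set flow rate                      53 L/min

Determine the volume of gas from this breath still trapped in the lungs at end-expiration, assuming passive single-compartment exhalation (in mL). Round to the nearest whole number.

Flow: 53 L/min ÷ 60 = 0.8833 L/s.
R = (PIP − Pplat)/V̇ = (40 − 29) / 0.8833 = 11.0/0.8833 = 12.453 cmH2O·s/L.
C = Vt/(Pplat − PEEP) = 445.0 / (29 − 13) = 445.0/16.0 = 27.813 mL/cmH2O.
τ = R × C = 12.453 × 0.02781 L/cmH2O = 0.3463 s.
Fraction remaining = e^(−Te/τ) = e^(−0.70/0.3463) = 0.1325.
Trapped volume = 445.0 × 0.1325 = 58.963 mL.

59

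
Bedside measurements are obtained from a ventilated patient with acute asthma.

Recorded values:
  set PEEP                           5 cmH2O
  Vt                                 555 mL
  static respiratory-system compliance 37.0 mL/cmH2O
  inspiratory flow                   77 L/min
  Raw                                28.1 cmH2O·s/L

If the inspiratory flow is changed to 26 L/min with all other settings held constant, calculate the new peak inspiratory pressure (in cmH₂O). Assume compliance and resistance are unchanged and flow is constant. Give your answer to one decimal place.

32.2

Flow: 77 L/min ÷ 60 = 1.2833 L/s.
New flow: 26 L/min ÷ 60 = 0.4333 L/s.
PIP = Vt/C + R·V̇ + PEEP (constant-flow equation of motion).
Only the resistive term changes: ΔPIP = R × ΔV̇ = 28.1 × (0.4333 − 1.2833) = 28.1 × -0.85 = -23.885 cmH2O.
Original PIP = 555/37.0 + 28.1×1.2833 + 5 = 56.061 cmH2O; new PIP = 56.061 + (-23.885) = 32.176 cmH2O.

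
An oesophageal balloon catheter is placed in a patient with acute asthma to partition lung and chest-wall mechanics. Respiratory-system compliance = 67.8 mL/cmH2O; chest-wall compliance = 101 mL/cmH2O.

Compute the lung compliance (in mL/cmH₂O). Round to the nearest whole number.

206

1/CL = 1/Crs − 1/Ccw.
1/CL = 1/67.8 − 1/101 = 0.004848.
CL = 206.27 mL/cmH2O.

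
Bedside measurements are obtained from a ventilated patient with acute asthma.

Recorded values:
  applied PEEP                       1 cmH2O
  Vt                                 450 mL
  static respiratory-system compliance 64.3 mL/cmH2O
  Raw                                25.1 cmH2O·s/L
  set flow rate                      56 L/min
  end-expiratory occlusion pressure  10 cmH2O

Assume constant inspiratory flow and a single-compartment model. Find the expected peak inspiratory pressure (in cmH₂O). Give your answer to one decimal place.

Flow: 56 L/min ÷ 60 = 0.9333 L/s.
Total PEEP = 10 cmH2O (set 1 + intrinsic 9); this is the baseline alveolar pressure.
Equation of motion (constant flow): PIP = Vt/C + R·V̇ + PEEP.
PIP = 450/64.3 + 25.1×0.9333 + 10 = 6.998 + 23.426 + 10 = 40.424 cmH2O.

40.4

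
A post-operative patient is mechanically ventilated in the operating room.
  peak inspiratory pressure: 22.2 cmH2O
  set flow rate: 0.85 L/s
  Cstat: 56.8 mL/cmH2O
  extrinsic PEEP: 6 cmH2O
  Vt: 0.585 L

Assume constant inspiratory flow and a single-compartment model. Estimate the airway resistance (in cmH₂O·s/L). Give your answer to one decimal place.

Equation of motion (constant flow): PIP = Vt/C + R·V̇ + PEEP.
R·V̇ = PIP − Vt/C − PEEP = 22.2 − 585/56.8 − 6 = 22.2 − 10.299 − 6 = 5.901 cmH2O.
R = 5.901 / 0.85 = 6.942 cmH2O·s/L.

6.9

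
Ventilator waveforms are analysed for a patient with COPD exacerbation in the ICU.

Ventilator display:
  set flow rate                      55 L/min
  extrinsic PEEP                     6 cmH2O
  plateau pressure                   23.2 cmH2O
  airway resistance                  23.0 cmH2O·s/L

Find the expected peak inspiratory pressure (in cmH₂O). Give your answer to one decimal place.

Flow: 55 L/min ÷ 60 = 0.9167 L/s.
PIP = Pplat + Raw × flow = 23.2 + 23.0 × 0.9167 = 23.2 + 21.084 = 44.284 cmH2O.

44.3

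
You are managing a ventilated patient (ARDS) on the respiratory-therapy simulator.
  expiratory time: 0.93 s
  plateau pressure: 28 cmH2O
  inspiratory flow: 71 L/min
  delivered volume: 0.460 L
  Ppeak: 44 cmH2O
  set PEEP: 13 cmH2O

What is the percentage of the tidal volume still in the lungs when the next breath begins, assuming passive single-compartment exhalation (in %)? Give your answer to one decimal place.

Flow: 71 L/min ÷ 60 = 1.1833 L/s.
R = (PIP − Pplat)/V̇ = (44 − 28) / 1.1833 = 16.0/1.1833 = 13.522 cmH2O·s/L.
C = Vt/(Pplat − PEEP) = 460.0 / (28 − 13) = 460.0/15.0 = 30.667 mL/cmH2O.
τ = R × C = 13.522 × 0.03067 L/cmH2O = 0.4147 s.
Fraction remaining at end-expiration = e^(−Te/τ) = e^(−0.93/0.4147) = 0.1062 → 10.62%.

10.6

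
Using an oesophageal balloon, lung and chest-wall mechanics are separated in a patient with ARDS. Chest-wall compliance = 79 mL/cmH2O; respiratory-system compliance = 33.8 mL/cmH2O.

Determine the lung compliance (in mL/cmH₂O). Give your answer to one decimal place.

59.1

1/CL = 1/Crs − 1/Ccw.
1/CL = 1/33.8 − 1/79 = 0.01693.
CL = 59.067 mL/cmH2O.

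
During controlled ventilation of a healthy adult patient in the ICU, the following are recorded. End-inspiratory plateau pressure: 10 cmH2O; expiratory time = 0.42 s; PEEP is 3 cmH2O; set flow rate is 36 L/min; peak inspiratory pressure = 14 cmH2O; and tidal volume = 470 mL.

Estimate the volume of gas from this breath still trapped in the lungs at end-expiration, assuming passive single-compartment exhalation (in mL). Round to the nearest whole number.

184

Flow: 36 L/min ÷ 60 = 0.6 L/s.
R = (PIP − Pplat)/V̇ = (14 − 10) / 0.6 = 4.0/0.6 = 6.667 cmH2O·s/L.
C = Vt/(Pplat − PEEP) = 470.0 / (10 − 3) = 470.0/7.0 = 67.143 mL/cmH2O.
τ = R × C = 6.667 × 0.06714 L/cmH2O = 0.4476 s.
Fraction remaining = e^(−Te/τ) = e^(−0.42/0.4476) = 0.3913.
Trapped volume = 470.0 × 0.3913 = 183.91 mL.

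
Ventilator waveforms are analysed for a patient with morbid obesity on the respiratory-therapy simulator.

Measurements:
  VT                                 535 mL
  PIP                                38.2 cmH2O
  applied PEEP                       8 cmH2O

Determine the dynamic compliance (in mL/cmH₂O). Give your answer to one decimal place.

17.7

Dynamic compliance = Vt / (PIP − PEEP) = 535 / (38.2 − 8) = 535 / 30.2 = 17.715 mL/cmH2O.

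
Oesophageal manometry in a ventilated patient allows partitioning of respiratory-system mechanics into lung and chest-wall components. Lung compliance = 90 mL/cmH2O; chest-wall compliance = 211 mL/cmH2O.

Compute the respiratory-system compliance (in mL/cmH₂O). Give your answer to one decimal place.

63.1

Lung and chest wall are elastances in series: 1/Crs = 1/CL + 1/Ccw.
1/Crs = 1/90 + 1/211 = 0.01585.
Crs = 63.091 mL/cmH2O.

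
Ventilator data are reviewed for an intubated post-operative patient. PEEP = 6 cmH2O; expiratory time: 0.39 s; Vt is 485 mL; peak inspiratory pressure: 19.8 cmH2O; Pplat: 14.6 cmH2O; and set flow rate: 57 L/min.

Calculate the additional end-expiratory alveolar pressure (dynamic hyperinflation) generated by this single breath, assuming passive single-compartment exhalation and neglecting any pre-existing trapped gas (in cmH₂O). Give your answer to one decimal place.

Flow: 57 L/min ÷ 60 = 0.95 L/s.
R = (PIP − Pplat)/V̇ = (19.8 − 14.6) / 0.95 = 5.2/0.95 = 5.474 cmH2O·s/L.
C = Vt/(Pplat − PEEP) = 485.0 / (14.6 − 6) = 485.0/8.6 = 56.395 mL/cmH2O.
τ = R × C = 5.474 × 0.0564 L/cmH2O = 0.3087 s.
Fraction remaining = e^(−Te/τ) = e^(−0.39/0.3087) = 0.2827; trapped volume = 485.0 × 0.2827 = 137.11 mL.
Additional alveolar pressure from trapping ≈ V_trapped / C = 137.11 / 56.395 = 2.431 cmH2O.

2.4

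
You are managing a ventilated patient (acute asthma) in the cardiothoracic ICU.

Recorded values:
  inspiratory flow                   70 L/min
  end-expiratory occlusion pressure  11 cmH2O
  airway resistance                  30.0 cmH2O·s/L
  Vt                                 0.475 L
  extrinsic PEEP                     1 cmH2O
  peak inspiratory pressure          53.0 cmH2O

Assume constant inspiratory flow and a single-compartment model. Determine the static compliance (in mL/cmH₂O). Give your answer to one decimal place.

67.9

Flow: 70 L/min ÷ 60 = 1.1667 L/s.
Total PEEP = 11 cmH2O (set 1 + intrinsic 10); this is the baseline alveolar pressure.
Equation of motion (constant flow): PIP = Vt/C + R·V̇ + PEEP.
Vt/C = PIP − R·V̇ − PEEP = 53.0 − 30.0×1.1667 − 11 = 53.0 − 35.001 − 11 = 6.999 cmH2O.
C = Vt / 6.999 = 475 / 6.999 = 67.867 mL/cmH2O.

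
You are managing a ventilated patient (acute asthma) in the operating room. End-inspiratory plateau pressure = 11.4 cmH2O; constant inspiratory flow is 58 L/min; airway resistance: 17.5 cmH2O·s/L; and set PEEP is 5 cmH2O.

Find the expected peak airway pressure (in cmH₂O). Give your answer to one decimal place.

Flow: 58 L/min ÷ 60 = 0.9667 L/s.
PIP = Pplat + Raw × flow = 11.4 + 17.5 × 0.9667 = 11.4 + 16.917 = 28.317 cmH2O.

28.3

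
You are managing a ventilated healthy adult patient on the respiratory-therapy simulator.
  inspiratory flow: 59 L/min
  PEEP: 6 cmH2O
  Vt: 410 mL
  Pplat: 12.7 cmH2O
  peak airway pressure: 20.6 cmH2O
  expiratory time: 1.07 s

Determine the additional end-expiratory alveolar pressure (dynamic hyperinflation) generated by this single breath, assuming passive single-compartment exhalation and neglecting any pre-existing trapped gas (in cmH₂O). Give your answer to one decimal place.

Flow: 59 L/min ÷ 60 = 0.9833 L/s.
R = (PIP − Pplat)/V̇ = (20.6 − 12.7) / 0.9833 = 7.9/0.9833 = 8.034 cmH2O·s/L.
C = Vt/(Pplat − PEEP) = 410.0 / (12.7 − 6) = 410.0/6.7 = 61.194 mL/cmH2O.
τ = R × C = 8.034 × 0.06119 L/cmH2O = 0.4916 s.
Fraction remaining = e^(−Te/τ) = e^(−1.07/0.4916) = 0.1134; trapped volume = 410.0 × 0.1134 = 46.494 mL.
Additional alveolar pressure from trapping ≈ V_trapped / C = 46.494 / 61.194 = 0.7598 cmH2O.

0.8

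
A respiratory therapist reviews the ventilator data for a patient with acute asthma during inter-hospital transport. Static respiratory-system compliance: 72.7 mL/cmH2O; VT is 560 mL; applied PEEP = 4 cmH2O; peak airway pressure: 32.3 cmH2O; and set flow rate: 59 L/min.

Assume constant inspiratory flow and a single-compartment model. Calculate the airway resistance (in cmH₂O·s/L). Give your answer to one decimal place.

Flow: 59 L/min ÷ 60 = 0.9833 L/s.
Equation of motion (constant flow): PIP = Vt/C + R·V̇ + PEEP.
R·V̇ = PIP − Vt/C − PEEP = 32.3 − 560/72.7 − 4 = 32.3 − 7.703 − 4 = 20.597 cmH2O.
R = 20.597 / 0.9833 = 20.947 cmH2O·s/L.

20.9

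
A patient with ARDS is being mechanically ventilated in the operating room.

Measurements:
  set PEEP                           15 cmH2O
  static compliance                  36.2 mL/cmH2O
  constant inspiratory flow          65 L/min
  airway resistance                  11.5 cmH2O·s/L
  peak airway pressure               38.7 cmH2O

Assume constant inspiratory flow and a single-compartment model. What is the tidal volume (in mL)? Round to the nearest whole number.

Flow: 65 L/min ÷ 60 = 1.0833 L/s.
Equation of motion (constant flow): PIP = Vt/C + R·V̇ + PEEP.
Vt/C = PIP − R·V̇ − PEEP = 38.7 − 12.458 − 15 = 11.242 cmH2O.
Vt = C × 11.242 = 36.2 × 11.242 = 406.96 mL.

407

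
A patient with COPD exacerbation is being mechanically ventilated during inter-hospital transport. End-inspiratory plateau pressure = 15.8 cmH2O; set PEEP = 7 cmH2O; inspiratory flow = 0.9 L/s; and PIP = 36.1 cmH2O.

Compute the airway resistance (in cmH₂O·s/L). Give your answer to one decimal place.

Raw = (PIP − Pplat) / flow = (36.1 − 15.8) / 0.9 = 20.3 / 0.9 = 22.556 cmH2O·s/L.

22.6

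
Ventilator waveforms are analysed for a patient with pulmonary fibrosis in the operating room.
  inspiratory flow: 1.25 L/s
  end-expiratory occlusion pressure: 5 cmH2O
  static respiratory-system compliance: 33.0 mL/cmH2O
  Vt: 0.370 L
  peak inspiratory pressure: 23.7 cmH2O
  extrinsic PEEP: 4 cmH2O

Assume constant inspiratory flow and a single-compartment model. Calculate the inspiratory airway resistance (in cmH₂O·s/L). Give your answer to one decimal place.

Total PEEP = 5 cmH2O (set 4 + intrinsic 1); this is the baseline alveolar pressure.
Equation of motion (constant flow): PIP = Vt/C + R·V̇ + PEEP.
R·V̇ = PIP − Vt/C − PEEP = 23.7 − 370/33.0 − 5 = 23.7 − 11.212 − 5 = 7.488 cmH2O.
R = 7.488 / 1.25 = 5.99 cmH2O·s/L.

6.0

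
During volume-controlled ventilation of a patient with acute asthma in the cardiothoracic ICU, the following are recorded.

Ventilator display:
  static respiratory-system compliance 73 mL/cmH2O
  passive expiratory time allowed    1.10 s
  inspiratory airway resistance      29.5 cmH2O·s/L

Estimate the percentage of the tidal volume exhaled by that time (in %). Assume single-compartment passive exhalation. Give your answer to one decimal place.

τ = R × C = 29.5 × 73 mL/cmH2O = 29.5 × 0.073 L/cmH2O = 2.154 s.
Passive exhalation: V(t)/V₀ = e^(−t/τ) = e^(−1.10/2.154) = 0.6001.
Fraction exhaled = 1 − 0.6001 = 0.3999 → 39.99%.

40.0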